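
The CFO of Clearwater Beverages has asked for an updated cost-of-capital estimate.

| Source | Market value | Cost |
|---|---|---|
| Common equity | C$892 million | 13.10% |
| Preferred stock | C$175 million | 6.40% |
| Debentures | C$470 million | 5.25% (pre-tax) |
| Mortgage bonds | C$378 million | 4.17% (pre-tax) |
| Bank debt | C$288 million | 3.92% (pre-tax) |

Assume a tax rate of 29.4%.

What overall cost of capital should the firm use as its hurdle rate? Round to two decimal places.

Total capital V = 892 + 175 + 470 + 378 + 288 = 2203.
Equity: weight = 892/2203 = 0.4049; cost = 13.1%.
Preferred: weight = 175/2203 = 0.0794; cost = 6.4%.
Debentures: weight = 470/2203 = 0.2133; after-tax cost = 5.25% × (1 − 29.4%) = 3.7065%.
Mortgage bonds: weight = 378/2203 = 0.1716; after-tax cost = 4.17% × (1 − 29.4%) = 2.9440%.
Bank debt: weight = 288/2203 = 0.1307; after-tax cost = 3.92% × (1 − 29.4%) = 2.7675%.
WACC = 0.4049 × 13.1000% + 0.0794 × 6.4000% + 0.2133 × 3.7065% + 0.1716 × 2.9440% + 0.1307 × 2.7675% = 7.4703%.

7.47%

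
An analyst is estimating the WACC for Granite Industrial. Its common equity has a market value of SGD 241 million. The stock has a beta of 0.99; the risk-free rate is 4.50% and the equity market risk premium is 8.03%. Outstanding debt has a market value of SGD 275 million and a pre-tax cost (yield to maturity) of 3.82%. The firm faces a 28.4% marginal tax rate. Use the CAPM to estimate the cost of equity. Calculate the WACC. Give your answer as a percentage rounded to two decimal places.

7.27%

Cost of equity via CAPM: Re = 4.5% + 0.99 × 8.03% = 12.4497%.
Total capital V = 241 + 275 = 516.
Equity: weight = 241/516 = 0.4671; cost = 12.4497%.
Debt: weight = 275/516 = 0.5329; after-tax cost = 3.82% × (1 − 28.4%) = 2.7351%.
WACC = 0.4671 × 12.4497% + 0.5329 × 2.7351% = 7.2724%.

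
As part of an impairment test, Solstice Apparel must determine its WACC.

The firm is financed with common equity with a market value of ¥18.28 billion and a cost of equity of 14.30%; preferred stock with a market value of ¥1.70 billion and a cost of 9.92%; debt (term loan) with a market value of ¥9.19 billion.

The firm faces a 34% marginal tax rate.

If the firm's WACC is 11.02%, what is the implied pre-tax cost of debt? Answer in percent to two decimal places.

Total capital V = 18.28 + 1.7 + 9.19 = 29.17.
Equity weight = 18.28/29.17 = 0.6267.
Preferred weight = 1.7/29.17 = 0.0583.
Term loan weight = 9.19/29.17 = 0.3150.
Equity contribution = 0.6267 × 14.3% = 8.9614%.
Preferred contribution = 0.0583 × 9.92% = 0.5781%.
Remaining for debt = 11.02% − 9.5395% = 1.4805%.
Rd × (1 − 34%) × 0.3150 = 1.4805%  ⇒  Rd = 7.1200%.

7.12%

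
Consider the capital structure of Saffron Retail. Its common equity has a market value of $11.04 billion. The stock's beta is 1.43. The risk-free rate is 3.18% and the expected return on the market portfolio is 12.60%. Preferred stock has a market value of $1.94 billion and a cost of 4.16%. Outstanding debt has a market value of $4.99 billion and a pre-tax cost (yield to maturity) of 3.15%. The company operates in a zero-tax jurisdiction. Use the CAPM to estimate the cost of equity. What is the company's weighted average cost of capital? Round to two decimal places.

11.55%

Market risk premium = 12.6% − 3.18% = 9.42%.
Cost of equity via CAPM: Re = 3.18% + 1.43 × 9.42% = 16.6506%.
Total capital V = 11.04 + 1.94 + 4.99 = 17.97.
Equity: weight = 11.04/17.97 = 0.6144; cost = 16.6506%.
Preferred: weight = 1.94/17.97 = 0.1080; cost = 4.16%.
Debt: weight = 4.99/17.97 = 0.2777; after-tax cost = 3.15% × (1 − 0%) = 3.1500%.
WACC = 0.6144 × 16.6506% + 0.1080 × 4.1600% + 0.2777 × 3.1500% = 11.5532%.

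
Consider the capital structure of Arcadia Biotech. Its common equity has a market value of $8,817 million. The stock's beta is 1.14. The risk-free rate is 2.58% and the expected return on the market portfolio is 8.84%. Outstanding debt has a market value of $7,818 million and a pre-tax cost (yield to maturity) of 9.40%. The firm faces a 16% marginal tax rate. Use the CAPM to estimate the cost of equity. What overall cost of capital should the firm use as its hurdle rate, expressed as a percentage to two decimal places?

8.86%

Market risk premium = 8.84% − 2.58% = 6.26%.
Cost of equity via CAPM: Re = 2.58% + 1.14 × 6.26% = 9.7164%.
Total capital V = 8817 + 7818 = 16635.
Equity: weight = 8817/16635 = 0.5300; cost = 9.7164%.
Debt: weight = 7818/16635 = 0.4700; after-tax cost = 9.4% × (1 − 16%) = 7.8960%.
WACC = 0.5300 × 9.7164% + 0.4700 × 7.8960% = 8.8609%.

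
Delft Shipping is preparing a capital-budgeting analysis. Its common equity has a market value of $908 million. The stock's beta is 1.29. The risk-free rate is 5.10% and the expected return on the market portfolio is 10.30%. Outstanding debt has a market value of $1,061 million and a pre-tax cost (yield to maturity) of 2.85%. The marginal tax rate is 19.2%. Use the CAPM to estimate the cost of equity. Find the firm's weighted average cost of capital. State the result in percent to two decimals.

6.69%

Market risk premium = 10.3% − 5.1% = 5.2%.
Cost of equity via CAPM: Re = 5.1% + 1.29 × 5.2% = 11.8080%.
Total capital V = 908 + 1061 = 1969.
Equity: weight = 908/1969 = 0.4611; cost = 11.808%.
Debt: weight = 1061/1969 = 0.5389; after-tax cost = 2.85% × (1 − 19.2%) = 2.3028%.
WACC = 0.4611 × 11.8080% + 0.5389 × 2.3028% = 6.6861%.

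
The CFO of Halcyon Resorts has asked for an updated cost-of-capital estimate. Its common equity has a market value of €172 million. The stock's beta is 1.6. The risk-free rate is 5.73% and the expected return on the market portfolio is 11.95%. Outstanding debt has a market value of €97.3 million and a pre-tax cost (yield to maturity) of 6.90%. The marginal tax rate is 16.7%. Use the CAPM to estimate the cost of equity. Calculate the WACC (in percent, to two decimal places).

Market risk premium = 11.95% − 5.73% = 6.22%.
Cost of equity via CAPM: Re = 5.73% + 1.6 × 6.22% = 15.6820%.
Total capital V = 172 + 97.3 = 269.3.
Equity: weight = 172/269.3 = 0.6387; cost = 15.682%.
Debt: weight = 97.3/269.3 = 0.3613; after-tax cost = 6.9% × (1 − 16.7%) = 5.7477%.
WACC = 0.6387 × 15.6820% + 0.3613 × 5.7477% = 12.0927%.

12.09%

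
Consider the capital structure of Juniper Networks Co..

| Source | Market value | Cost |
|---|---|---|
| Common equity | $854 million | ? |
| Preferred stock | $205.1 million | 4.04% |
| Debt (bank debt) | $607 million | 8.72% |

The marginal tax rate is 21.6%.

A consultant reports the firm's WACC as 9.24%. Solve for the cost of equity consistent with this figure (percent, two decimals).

12.20%

Total capital V = 854 + 205.1 + 607 = 1666.1.
Equity weight = 854/1666.1 = 0.5126.
Preferred weight = 205.1/1666.1 = 0.1231.
Bank debt weight = 607/1666.1 = 0.3643.
Debt contribution = 0.3643 × 8.72% × (1 − 21.6%) = 2.4907%.
Preferred contribution = 0.1231 × 4.04% = 0.4973%.
Required equity contribution = 9.24% − 2.9880% = 6.2520%.
Re = 6.2520% / 0.5126 = 12.1972%.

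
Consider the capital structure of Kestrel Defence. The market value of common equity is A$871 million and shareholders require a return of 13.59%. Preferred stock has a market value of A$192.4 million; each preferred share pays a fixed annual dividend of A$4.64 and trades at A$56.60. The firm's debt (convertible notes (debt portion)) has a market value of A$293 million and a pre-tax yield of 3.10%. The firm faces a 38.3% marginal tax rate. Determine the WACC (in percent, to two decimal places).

10.30%

Cost of preferred: Rp = 4.64 / 56.6 = 8.1979%.
Total capital V = 871 + 192.4 + 293 = 1356.4.
Equity: weight = 871/1356.4 = 0.6421; cost = 13.59%.
Preferred: weight = 192.4/1356.4 = 0.1418; cost = 8.1979%.
Convertible notes (debt portion): weight = 293/1356.4 = 0.2160; after-tax cost = 3.1% × (1 − 38.3%) = 1.9127%.
WACC = 0.6421 × 13.5900% + 0.1418 × 8.1979% + 0.2160 × 1.9127% = 10.3027%.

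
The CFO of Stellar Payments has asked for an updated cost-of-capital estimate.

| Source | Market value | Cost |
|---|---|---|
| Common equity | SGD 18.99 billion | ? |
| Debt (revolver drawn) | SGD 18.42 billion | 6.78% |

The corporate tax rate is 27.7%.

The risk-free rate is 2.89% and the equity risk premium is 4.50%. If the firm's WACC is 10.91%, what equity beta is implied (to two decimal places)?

3.08

Total capital V = 18.99 + 18.42 = 37.41.
Equity weight = 18.99/37.41 = 0.5076.
Revolver drawn weight = 18.42/37.41 = 0.4924.
Debt contribution = 0.4924 × 6.78% × (1 − 27.7%) = 2.4136%.
Required equity contribution = 10.91% − 2.4136% = 8.4964%  ⇒  Re = 16.7377%.
CAPM: 16.7377% = 2.89% + β × 4.5%  ⇒  β = 3.0773.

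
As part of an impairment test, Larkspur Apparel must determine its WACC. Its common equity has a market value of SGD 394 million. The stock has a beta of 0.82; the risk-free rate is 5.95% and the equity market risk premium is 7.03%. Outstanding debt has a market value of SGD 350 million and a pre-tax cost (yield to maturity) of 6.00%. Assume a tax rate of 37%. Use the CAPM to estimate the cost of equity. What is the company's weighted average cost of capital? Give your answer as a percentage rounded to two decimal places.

Cost of equity via CAPM: Re = 5.95% + 0.82 × 7.03% = 11.7146%.
Total capital V = 394 + 350 = 744.
Equity: weight = 394/744 = 0.5296; cost = 11.7146%.
Debt: weight = 350/744 = 0.4704; after-tax cost = 6% × (1 − 37%) = 3.7800%.
WACC = 0.5296 × 11.7146% + 0.4704 × 3.7800% = 7.9819%.

7.98%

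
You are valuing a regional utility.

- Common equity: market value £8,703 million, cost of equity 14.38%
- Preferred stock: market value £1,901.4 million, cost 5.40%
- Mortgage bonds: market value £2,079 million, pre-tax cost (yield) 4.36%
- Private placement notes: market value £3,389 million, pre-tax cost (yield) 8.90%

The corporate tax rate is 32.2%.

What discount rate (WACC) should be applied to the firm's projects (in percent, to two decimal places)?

Total capital V = 8703 + 1901.4 + 2079 + 3389 = 16072.4.
Equity: weight = 8703/16072.4 = 0.5415; cost = 14.38%.
Preferred: weight = 1901.4/16072.4 = 0.1183; cost = 5.4%.
Mortgage bonds: weight = 2079/16072.4 = 0.1294; after-tax cost = 4.36% × (1 − 32.2%) = 2.9561%.
Private placement notes: weight = 3389/16072.4 = 0.2109; after-tax cost = 8.9% × (1 − 32.2%) = 6.0342%.
WACC = 0.5415 × 14.3800% + 0.1183 × 5.4000% + 0.1294 × 2.9561% + 0.2109 × 6.0342% = 10.0802%.

10.08%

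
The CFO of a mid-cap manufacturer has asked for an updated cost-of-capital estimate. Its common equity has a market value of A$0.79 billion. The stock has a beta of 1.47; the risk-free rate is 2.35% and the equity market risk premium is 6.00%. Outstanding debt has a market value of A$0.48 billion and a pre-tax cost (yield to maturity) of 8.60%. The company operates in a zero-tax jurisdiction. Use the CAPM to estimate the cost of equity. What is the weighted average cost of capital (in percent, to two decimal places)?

Cost of equity via CAPM: Re = 2.35% + 1.47 × 6.0% = 11.1700%.
Total capital V = 0.79 + 0.48 = 1.27.
Equity: weight = 0.79/1.27 = 0.6220; cost = 11.17%.
Debt: weight = 0.48/1.27 = 0.3780; after-tax cost = 8.6% × (1 − 0%) = 8.6000%.
WACC = 0.6220 × 11.1700% + 0.3780 × 8.6000% = 10.1987%.

10.20%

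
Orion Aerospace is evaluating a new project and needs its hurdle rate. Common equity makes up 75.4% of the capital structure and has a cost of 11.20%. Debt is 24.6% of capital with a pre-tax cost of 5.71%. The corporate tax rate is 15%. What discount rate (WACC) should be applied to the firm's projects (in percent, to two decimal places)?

After-tax cost of debt = 5.71% × (1 − 15%) = 4.8535%.
WACC = 0.754 × 11.2000% + 0.246 × 4.8535% = 9.6388%.

9.64%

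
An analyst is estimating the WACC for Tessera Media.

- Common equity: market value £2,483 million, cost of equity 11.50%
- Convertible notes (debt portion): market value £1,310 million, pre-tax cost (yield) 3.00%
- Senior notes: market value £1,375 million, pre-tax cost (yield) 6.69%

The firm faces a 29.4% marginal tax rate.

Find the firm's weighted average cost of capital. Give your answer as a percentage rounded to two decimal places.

Total capital V = 2483 + 1310 + 1375 = 5168.
Equity: weight = 2483/5168 = 0.4805; cost = 11.5%.
Convertible notes (debt portion): weight = 1310/5168 = 0.2535; after-tax cost = 3% × (1 − 29.4%) = 2.1180%.
Senior notes: weight = 1375/5168 = 0.2661; after-tax cost = 6.69% × (1 − 29.4%) = 4.7231%.
WACC = 0.4805 × 11.5000% + 0.2535 × 2.1180% + 0.2661 × 4.7231% = 7.3188%.

7.32%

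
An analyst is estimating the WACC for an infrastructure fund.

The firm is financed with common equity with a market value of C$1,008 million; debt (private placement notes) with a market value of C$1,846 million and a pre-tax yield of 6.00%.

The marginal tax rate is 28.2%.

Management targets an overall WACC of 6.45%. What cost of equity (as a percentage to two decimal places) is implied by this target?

Total capital V = 1008 + 1846 = 2854.
Equity weight = 1008/2854 = 0.3532.
Private placement notes weight = 1846/2854 = 0.6468.
Debt contribution = 0.6468 × 6% × (1 − 28.2%) = 2.7865%.
Required equity contribution = 6.45% − 2.7865% = 3.6635%.
Re = 3.6635% / 0.3532 = 10.3727%.

10.37%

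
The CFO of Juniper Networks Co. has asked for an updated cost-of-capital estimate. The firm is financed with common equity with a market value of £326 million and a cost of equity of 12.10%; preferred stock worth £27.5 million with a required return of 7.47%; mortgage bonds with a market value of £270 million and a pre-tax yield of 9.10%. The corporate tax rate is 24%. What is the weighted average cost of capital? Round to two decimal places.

9.65%

Total capital V = 326 + 27.5 + 270 = 623.5.
Equity: weight = 326/623.5 = 0.5229; cost = 12.1%.
Preferred: weight = 27.5/623.5 = 0.0441; cost = 7.47%.
Mortgage bonds: weight = 270/623.5 = 0.4330; after-tax cost = 9.1% × (1 − 24%) = 6.9160%.
WACC = 0.5229 × 12.1000% + 0.0441 × 7.4700% + 0.4330 × 6.9160% = 9.6509%.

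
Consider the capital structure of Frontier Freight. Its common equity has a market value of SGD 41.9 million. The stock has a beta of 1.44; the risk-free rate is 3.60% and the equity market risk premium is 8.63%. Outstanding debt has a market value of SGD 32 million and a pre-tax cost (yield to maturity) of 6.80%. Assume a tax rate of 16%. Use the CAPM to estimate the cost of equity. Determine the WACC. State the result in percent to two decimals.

11.56%

Cost of equity via CAPM: Re = 3.6% + 1.44 × 8.63% = 16.0272%.
Total capital V = 41.9 + 32 = 73.9.
Equity: weight = 41.9/73.9 = 0.5670; cost = 16.0272%.
Debt: weight = 32/73.9 = 0.4330; after-tax cost = 6.8% × (1 − 16%) = 5.7120%.
WACC = 0.5670 × 16.0272% + 0.4330 × 5.7120% = 11.5605%.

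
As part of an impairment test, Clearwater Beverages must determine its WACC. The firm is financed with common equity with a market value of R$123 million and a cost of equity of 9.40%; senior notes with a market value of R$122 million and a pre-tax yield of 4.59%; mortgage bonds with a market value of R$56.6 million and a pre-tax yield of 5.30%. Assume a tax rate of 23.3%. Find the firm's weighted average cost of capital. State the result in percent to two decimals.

Total capital V = 123 + 122 + 56.6 = 301.6.
Equity: weight = 123/301.6 = 0.4078; cost = 9.4%.
Senior notes: weight = 122/301.6 = 0.4045; after-tax cost = 4.59% × (1 − 23.3%) = 3.5205%.
Mortgage bonds: weight = 56.6/301.6 = 0.1877; after-tax cost = 5.3% × (1 − 23.3%) = 4.0651%.
WACC = 0.4078 × 9.4000% + 0.4045 × 3.5205% + 0.1877 × 4.0651% = 6.0205%.

6.02%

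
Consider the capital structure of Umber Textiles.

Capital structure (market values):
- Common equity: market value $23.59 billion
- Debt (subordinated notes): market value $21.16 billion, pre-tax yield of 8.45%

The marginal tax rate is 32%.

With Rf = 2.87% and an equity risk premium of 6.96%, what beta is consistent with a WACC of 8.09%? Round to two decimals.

Total capital V = 23.59 + 21.16 = 44.75.
Equity weight = 23.59/44.75 = 0.5272.
Subordinated notes weight = 21.16/44.75 = 0.4728.
Debt contribution = 0.4728 × 8.45% × (1 − 32%) = 2.7170%.
Required equity contribution = 8.09% − 2.7170% = 5.3730%  ⇒  Re = 10.1925%.
CAPM: 10.1925% = 2.87% + β × 6.96%  ⇒  β = 1.0521.

1.05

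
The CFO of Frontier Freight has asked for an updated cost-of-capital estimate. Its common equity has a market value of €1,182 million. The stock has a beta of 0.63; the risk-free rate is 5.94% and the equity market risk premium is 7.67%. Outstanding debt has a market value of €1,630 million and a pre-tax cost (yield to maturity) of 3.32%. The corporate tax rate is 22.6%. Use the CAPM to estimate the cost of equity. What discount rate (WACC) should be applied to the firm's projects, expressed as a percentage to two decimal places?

6.02%

Cost of equity via CAPM: Re = 5.94% + 0.63 × 7.67% = 10.7721%.
Total capital V = 1182 + 1630 = 2812.
Equity: weight = 1182/2812 = 0.4203; cost = 10.7721%.
Debt: weight = 1630/2812 = 0.5797; after-tax cost = 3.32% × (1 − 22.6%) = 2.5697%.
WACC = 0.4203 × 10.7721% + 0.5797 × 2.5697% = 6.0175%.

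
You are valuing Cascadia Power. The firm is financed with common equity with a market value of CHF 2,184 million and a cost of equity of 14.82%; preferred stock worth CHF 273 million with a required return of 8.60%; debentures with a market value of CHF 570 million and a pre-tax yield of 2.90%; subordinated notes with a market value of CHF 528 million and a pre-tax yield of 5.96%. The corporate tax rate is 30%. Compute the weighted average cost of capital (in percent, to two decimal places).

Total capital V = 2184 + 273 + 570 + 528 = 3555.
Equity: weight = 2184/3555 = 0.6143; cost = 14.82%.
Preferred: weight = 273/3555 = 0.0768; cost = 8.6%.
Debentures: weight = 570/3555 = 0.1603; after-tax cost = 2.9% × (1 − 30%) = 2.0300%.
Subordinated notes: weight = 528/3555 = 0.1485; after-tax cost = 5.96% × (1 − 30%) = 4.1720%.
WACC = 0.6143 × 14.8200% + 0.0768 × 8.6000% + 0.1603 × 2.0300% + 0.1485 × 4.1720% = 10.7102%.

10.71%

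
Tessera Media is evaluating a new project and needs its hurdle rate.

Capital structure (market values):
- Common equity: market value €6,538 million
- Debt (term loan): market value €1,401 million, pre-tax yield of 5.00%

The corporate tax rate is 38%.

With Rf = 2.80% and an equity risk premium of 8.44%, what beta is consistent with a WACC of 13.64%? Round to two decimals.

Total capital V = 6538 + 1401 = 7939.
Equity weight = 6538/7939 = 0.8235.
Term loan weight = 1401/7939 = 0.1765.
Debt contribution = 0.1765 × 5% × (1 − 38%) = 0.5471%.
Required equity contribution = 13.64% − 0.5471% = 13.0929%  ⇒  Re = 15.8986%.
CAPM: 15.8986% = 2.8% + β × 8.44%  ⇒  β = 1.5520.

1.55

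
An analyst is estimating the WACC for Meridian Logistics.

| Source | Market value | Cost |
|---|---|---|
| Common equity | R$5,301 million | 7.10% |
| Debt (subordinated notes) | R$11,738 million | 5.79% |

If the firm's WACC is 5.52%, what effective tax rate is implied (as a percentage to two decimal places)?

Total capital V = 5301 + 11738 = 17039.
Equity weight = 5301/17039 = 0.3111.
Subordinated notes weight = 11738/17039 = 0.6889.
Equity contribution = 0.3111 × 7.1% = 2.2089%.
Debt contribution must be 5.52% − 2.2089% = 3.3111%.
0.6889 × 5.79% × (1 − T) = 3.3111%  ⇒  (1 − T) = 0.8301.
T = 16.9869%.

16.99%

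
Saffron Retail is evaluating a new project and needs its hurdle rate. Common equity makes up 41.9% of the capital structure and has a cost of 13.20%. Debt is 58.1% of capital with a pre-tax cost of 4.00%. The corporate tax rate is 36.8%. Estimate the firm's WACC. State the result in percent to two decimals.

7.00%

After-tax cost of debt = 4% × (1 − 36.8%) = 2.5280%.
WACC = 0.419 × 13.2000% + 0.581 × 2.5280% = 6.9996%.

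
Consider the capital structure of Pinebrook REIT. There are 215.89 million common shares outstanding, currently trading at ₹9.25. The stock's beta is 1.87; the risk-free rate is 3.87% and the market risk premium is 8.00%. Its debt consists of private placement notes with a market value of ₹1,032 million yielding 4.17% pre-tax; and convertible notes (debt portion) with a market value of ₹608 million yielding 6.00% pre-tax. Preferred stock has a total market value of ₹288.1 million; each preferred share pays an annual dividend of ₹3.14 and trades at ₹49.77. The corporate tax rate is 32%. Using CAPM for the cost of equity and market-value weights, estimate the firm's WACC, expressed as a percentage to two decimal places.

Cost of equity via CAPM: Re = 3.87% + 1.87 × 8.0% = 18.8300%.
Cost of preferred: Rp = 3.14 / 49.77 = 6.3090%.
Market value of equity E = 9.25 × 215.89m = 1996.9825m.
Total capital V = 1996.9825 + 288.1 + 1032 + 608 = 3925.0825.
Equity: weight = 1996.9825/3925.0825 = 0.5088; cost = 18.83%.
Preferred: weight = 288.1/3925.0825 = 0.0734; cost = 6.309%.
Private placement notes: weight = 1032/3925.0825 = 0.2629; after-tax cost = 4.17% × (1 − 32%) = 2.8356%.
Convertible notes (debt portion): weight = 608/3925.0825 = 0.1549; after-tax cost = 6% × (1 − 32%) = 4.0800%.
WACC = 0.5088 × 18.8300% + 0.0734 × 6.3090% + 0.2629 × 2.8356% + 0.1549 × 4.0800% = 11.4209%.

11.42%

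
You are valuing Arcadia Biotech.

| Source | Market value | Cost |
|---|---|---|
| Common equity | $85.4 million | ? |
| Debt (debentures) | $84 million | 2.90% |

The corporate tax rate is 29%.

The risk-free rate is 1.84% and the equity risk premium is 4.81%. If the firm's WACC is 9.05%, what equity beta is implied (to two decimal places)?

2.93

Total capital V = 85.4 + 84 = 169.4.
Equity weight = 85.4/169.4 = 0.5041.
Debentures weight = 84/169.4 = 0.4959.
Debt contribution = 0.4959 × 2.9% × (1 − 29%) = 1.0210%.
Required equity contribution = 9.05% − 1.0210% = 8.0290%  ⇒  Re = 15.9264%.
CAPM: 15.9264% = 1.84% + β × 4.81%  ⇒  β = 2.9286.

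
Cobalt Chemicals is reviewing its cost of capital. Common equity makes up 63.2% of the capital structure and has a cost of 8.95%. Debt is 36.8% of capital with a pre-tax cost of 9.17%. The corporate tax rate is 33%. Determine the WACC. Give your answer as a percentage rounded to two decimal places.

After-tax cost of debt = 9.17% × (1 − 33%) = 6.1439%.
WACC = 0.632 × 8.9500% + 0.368 × 6.1439% = 7.9174%.

7.92%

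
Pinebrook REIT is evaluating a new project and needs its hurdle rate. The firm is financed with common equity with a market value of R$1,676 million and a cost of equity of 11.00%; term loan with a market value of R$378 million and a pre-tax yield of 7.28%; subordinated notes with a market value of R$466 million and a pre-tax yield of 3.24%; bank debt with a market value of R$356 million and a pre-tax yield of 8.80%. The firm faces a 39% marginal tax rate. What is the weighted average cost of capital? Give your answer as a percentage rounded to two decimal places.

7.98%

Total capital V = 1676 + 378 + 466 + 356 = 2876.
Equity: weight = 1676/2876 = 0.5828; cost = 11%.
Term loan: weight = 378/2876 = 0.1314; after-tax cost = 7.28% × (1 − 39%) = 4.4408%.
Subordinated notes: weight = 466/2876 = 0.1620; after-tax cost = 3.24% × (1 − 39%) = 1.9764%.
Bank debt: weight = 356/2876 = 0.1238; after-tax cost = 8.8% × (1 − 39%) = 5.3680%.
WACC = 0.5828 × 11.0000% + 0.1314 × 4.4408% + 0.1620 × 1.9764% + 0.1238 × 5.3680% = 7.9787%.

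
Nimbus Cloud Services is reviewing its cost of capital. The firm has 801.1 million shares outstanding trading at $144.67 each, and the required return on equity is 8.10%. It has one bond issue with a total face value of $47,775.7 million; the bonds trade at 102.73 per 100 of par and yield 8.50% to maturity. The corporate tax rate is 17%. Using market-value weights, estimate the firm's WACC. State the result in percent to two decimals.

7.79%

Market value of equity E = 144.67 × 801.1m = 115895.137m. Market value of debt D = 47775.7m × 102.73/100 = 49079.97661m.
Total capital V = 115895.137 + 49079.97661 = 164975.11361.
Equity: weight = 115895.137/164975.11361 = 0.7025; cost = 8.1%.
Bonds outstanding: weight = 49079.97661/164975.11361 = 0.2975; after-tax cost = 8.5% × (1 − 17%) = 7.0550%.
WACC = 0.7025 × 8.1000% + 0.2975 × 7.0550% = 7.7891%.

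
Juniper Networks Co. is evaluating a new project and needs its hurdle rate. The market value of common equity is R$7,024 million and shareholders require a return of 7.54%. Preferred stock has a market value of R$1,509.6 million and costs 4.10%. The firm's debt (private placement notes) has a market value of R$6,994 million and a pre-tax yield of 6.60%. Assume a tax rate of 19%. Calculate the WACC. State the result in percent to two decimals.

Total capital V = 7024 + 1509.6 + 6994 = 15527.6.
Equity: weight = 7024/15527.6 = 0.4524; cost = 7.54%.
Preferred: weight = 1509.6/15527.6 = 0.0972; cost = 4.1%.
Private placement notes: weight = 6994/15527.6 = 0.4504; after-tax cost = 6.6% × (1 − 19%) = 5.3460%.
WACC = 0.4524 × 7.5400% + 0.0972 × 4.1000% + 0.4504 × 5.3460% = 6.2173%.

6.22%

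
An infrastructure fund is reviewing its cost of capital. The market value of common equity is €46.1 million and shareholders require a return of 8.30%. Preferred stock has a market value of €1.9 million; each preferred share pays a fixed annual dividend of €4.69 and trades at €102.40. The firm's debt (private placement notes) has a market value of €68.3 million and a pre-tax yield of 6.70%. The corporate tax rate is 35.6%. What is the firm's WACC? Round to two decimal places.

Cost of preferred: Rp = 4.69 / 102.4 = 4.5801%.
Total capital V = 46.1 + 1.9 + 68.3 = 116.3.
Equity: weight = 46.1/116.3 = 0.3964; cost = 8.3%.
Preferred: weight = 1.9/116.3 = 0.0163; cost = 4.5801%.
Private placement notes: weight = 68.3/116.3 = 0.5873; after-tax cost = 6.7% × (1 − 35.6%) = 4.3148%.
WACC = 0.3964 × 8.3000% + 0.0163 × 4.5801% + 0.5873 × 4.3148% = 5.8988%.

5.90%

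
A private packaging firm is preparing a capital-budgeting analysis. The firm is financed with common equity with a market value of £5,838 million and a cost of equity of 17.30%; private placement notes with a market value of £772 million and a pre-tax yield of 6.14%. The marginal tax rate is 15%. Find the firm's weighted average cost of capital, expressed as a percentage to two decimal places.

15.89%

Total capital V = 5838 + 772 = 6610.
Equity: weight = 5838/6610 = 0.8832; cost = 17.3%.
Private placement notes: weight = 772/6610 = 0.1168; after-tax cost = 6.14% × (1 − 15%) = 5.2190%.
WACC = 0.8832 × 17.3000% + 0.1168 × 5.2190% = 15.8890%.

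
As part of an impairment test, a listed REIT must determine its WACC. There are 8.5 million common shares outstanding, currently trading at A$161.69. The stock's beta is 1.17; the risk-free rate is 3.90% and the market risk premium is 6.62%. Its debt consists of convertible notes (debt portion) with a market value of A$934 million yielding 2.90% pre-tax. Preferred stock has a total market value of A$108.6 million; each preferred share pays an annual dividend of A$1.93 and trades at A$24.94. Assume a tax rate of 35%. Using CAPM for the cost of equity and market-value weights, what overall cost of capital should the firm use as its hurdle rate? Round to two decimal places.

7.70%

Cost of equity via CAPM: Re = 3.9% + 1.17 × 6.62% = 11.6454%.
Cost of preferred: Rp = 1.93 / 24.94 = 7.7386%.
Market value of equity E = 161.69 × 8.5m = 1374.365m.
Total capital V = 1374.365 + 108.6 + 934 = 2416.965.
Equity: weight = 1374.365/2416.965 = 0.5686; cost = 11.6454%.
Preferred: weight = 108.6/2416.965 = 0.0449; cost = 7.7386%.
Convertible notes (debt portion): weight = 934/2416.965 = 0.3864; after-tax cost = 2.9% × (1 − 35%) = 1.8850%.
WACC = 0.5686 × 11.6454% + 0.0449 × 7.7386% + 0.3864 × 1.8850% = 7.6981%.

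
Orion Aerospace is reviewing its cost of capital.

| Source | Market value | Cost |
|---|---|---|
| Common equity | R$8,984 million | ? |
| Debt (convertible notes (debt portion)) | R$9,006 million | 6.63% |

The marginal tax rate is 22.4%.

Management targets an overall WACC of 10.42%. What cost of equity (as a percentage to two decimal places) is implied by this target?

Total capital V = 8984 + 9006 = 17990.
Equity weight = 8984/17990 = 0.4994.
Convertible notes (debt portion) weight = 9006/17990 = 0.5006.
Debt contribution = 0.5006 × 6.63% × (1 − 22.4%) = 2.5756%.
Required equity contribution = 10.42% − 2.5756% = 7.8444%.
Re = 7.8444% / 0.4994 = 15.7080%.

15.71%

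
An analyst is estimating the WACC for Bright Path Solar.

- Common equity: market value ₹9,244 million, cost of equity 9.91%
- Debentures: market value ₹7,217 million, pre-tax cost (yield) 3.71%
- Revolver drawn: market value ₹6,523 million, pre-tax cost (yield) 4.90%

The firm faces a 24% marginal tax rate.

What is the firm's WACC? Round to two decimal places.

Total capital V = 9244 + 7217 + 6523 = 22984.
Equity: weight = 9244/22984 = 0.4022; cost = 9.91%.
Debentures: weight = 7217/22984 = 0.3140; after-tax cost = 3.71% × (1 − 24%) = 2.8196%.
Revolver drawn: weight = 6523/22984 = 0.2838; after-tax cost = 4.9% × (1 − 24%) = 3.7240%.
WACC = 0.4022 × 9.9100% + 0.3140 × 2.8196% + 0.2838 × 3.7240% = 5.9280%.

5.93%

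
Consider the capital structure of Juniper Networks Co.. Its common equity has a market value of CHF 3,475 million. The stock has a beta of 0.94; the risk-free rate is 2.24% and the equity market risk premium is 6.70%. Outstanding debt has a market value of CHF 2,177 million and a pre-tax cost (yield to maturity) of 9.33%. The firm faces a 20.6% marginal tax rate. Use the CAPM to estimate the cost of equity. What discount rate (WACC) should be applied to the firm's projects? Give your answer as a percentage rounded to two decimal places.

Cost of equity via CAPM: Re = 2.24% + 0.94 × 6.7% = 8.5380%.
Total capital V = 3475 + 2177 = 5652.
Equity: weight = 3475/5652 = 0.6148; cost = 8.538%.
Debt: weight = 2177/5652 = 0.3852; after-tax cost = 9.33% × (1 − 20.6%) = 7.4080%.
WACC = 0.6148 × 8.5380% + 0.3852 × 7.4080% = 8.1028%.

8.10%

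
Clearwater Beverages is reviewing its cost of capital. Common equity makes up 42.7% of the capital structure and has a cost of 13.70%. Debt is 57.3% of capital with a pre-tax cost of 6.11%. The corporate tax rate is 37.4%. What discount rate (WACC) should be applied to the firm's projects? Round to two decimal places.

After-tax cost of debt = 6.11% × (1 − 37.4%) = 3.8249%.
WACC = 0.427 × 13.7000% + 0.573 × 3.8249% = 8.0415%.

8.04%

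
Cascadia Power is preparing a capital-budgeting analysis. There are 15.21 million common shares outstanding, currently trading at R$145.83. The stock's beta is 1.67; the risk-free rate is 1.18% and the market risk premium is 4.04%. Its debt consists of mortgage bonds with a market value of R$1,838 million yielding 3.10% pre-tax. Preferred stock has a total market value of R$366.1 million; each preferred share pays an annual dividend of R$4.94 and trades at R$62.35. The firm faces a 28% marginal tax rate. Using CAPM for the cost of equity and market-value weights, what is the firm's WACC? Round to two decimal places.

5.56%

Cost of equity via CAPM: Re = 1.18% + 1.67 × 4.04% = 7.9268%.
Cost of preferred: Rp = 4.94 / 62.35 = 7.9230%.
Market value of equity E = 145.83 × 15.21m = 2218.0743m.
Total capital V = 2218.0743 + 366.1 + 1838 = 4422.1743.
Equity: weight = 2218.0743/4422.1743 = 0.5016; cost = 7.9268%.
Preferred: weight = 366.1/4422.1743 = 0.0828; cost = 7.923%.
Mortgage bonds: weight = 1838/4422.1743 = 0.4156; after-tax cost = 3.1% × (1 − 28%) = 2.2320%.
WACC = 0.5016 × 7.9268% + 0.0828 × 7.9230% + 0.4156 × 2.2320% = 5.5595%.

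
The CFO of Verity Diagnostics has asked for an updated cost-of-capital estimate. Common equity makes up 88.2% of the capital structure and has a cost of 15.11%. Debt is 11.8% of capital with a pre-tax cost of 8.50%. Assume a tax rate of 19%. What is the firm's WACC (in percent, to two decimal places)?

After-tax cost of debt = 8.5% × (1 − 19%) = 6.8850%.
WACC = 0.882 × 15.1100% + 0.118 × 6.8850% = 14.1395%.

14.14%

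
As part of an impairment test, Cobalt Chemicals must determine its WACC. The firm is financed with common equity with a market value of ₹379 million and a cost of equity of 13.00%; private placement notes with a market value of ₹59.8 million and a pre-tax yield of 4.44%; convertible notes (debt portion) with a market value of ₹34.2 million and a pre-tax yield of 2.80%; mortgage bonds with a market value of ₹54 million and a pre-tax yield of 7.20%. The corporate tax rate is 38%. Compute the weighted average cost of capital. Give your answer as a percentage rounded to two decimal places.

10.23%

Total capital V = 379 + 59.8 + 34.2 + 54 = 527.
Equity: weight = 379/527 = 0.7192; cost = 13%.
Private placement notes: weight = 59.8/527 = 0.1135; after-tax cost = 4.44% × (1 − 38%) = 2.7528%.
Convertible notes (debt portion): weight = 34.2/527 = 0.0649; after-tax cost = 2.8% × (1 − 38%) = 1.7360%.
Mortgage bonds: weight = 54/527 = 0.1025; after-tax cost = 7.2% × (1 − 38%) = 4.4640%.
WACC = 0.7192 × 13.0000% + 0.1135 × 2.7528% + 0.0649 × 1.7360% + 0.1025 × 4.4640% = 10.2316%.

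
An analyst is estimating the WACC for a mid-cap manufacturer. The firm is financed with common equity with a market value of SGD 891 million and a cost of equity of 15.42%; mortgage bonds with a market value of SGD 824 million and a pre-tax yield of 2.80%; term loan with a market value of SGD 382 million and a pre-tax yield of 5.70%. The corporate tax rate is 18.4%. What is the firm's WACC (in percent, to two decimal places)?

Total capital V = 891 + 824 + 382 = 2097.
Equity: weight = 891/2097 = 0.4249; cost = 15.42%.
Mortgage bonds: weight = 824/2097 = 0.3929; after-tax cost = 2.8% × (1 − 18.4%) = 2.2848%.
Term loan: weight = 382/2097 = 0.1822; after-tax cost = 5.7% × (1 − 18.4%) = 4.6512%.
WACC = 0.4249 × 15.4200% + 0.3929 × 2.2848% + 0.1822 × 4.6512% = 8.2969%.

8.30%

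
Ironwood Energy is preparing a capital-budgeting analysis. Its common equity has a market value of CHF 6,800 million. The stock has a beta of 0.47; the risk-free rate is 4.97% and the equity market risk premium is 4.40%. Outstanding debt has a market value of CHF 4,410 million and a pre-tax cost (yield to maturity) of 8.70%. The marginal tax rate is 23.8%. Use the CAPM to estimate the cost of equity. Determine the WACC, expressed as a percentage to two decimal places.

Cost of equity via CAPM: Re = 4.97% + 0.47 × 4.4% = 7.0380%.
Total capital V = 6800 + 4410 = 11210.
Equity: weight = 6800/11210 = 0.6066; cost = 7.038%.
Debt: weight = 4410/11210 = 0.3934; after-tax cost = 8.7% × (1 − 23.8%) = 6.6294%.
WACC = 0.6066 × 7.0380% + 0.3934 × 6.6294% = 6.8773%.

6.88%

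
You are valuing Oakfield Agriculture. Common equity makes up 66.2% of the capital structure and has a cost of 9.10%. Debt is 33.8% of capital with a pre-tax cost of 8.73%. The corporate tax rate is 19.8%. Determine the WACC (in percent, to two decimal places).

8.39%

After-tax cost of debt = 8.73% × (1 − 19.8%) = 7.0015%.
WACC = 0.662 × 9.1000% + 0.338 × 7.0015% = 8.3907%.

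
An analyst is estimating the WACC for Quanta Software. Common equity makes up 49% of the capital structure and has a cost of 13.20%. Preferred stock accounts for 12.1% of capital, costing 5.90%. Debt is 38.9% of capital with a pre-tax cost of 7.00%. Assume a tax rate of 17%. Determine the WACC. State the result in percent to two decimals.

9.44%

After-tax cost of debt = 7% × (1 − 17%) = 5.8100%.
WACC = 0.490 × 13.2000% + 0.121 × 5.9000% + 0.389 × 5.8100% = 9.4420%.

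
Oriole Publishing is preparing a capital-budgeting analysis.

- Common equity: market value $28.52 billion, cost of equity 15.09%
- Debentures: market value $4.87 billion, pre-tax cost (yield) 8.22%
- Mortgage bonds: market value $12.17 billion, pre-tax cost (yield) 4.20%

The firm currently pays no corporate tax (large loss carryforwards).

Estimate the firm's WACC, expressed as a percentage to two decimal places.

Total capital V = 28.52 + 4.87 + 12.17 = 45.56.
Equity: weight = 28.52/45.56 = 0.6260; cost = 15.09%.
Debentures: weight = 4.87/45.56 = 0.1069; after-tax cost = 8.22% × (1 − 0%) = 8.2200%.
Mortgage bonds: weight = 12.17/45.56 = 0.2671; after-tax cost = 4.2% × (1 − 0%) = 4.2000%.
WACC = 0.6260 × 15.0900% + 0.1069 × 8.2200% + 0.2671 × 4.2000% = 11.4467%.

11.45%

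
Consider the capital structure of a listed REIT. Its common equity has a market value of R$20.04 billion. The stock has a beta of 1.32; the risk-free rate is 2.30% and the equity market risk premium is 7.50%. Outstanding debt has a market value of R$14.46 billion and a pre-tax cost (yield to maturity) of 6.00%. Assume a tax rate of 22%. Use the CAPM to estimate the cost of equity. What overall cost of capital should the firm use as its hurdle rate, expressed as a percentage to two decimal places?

Cost of equity via CAPM: Re = 2.3% + 1.32 × 7.5% = 12.2000%.
Total capital V = 20.04 + 14.46 = 34.5.
Equity: weight = 20.04/34.5 = 0.5809; cost = 12.2%.
Debt: weight = 14.46/34.5 = 0.4191; after-tax cost = 6% × (1 − 22%) = 4.6800%.
WACC = 0.5809 × 12.2000% + 0.4191 × 4.6800% = 9.0481%.

9.05%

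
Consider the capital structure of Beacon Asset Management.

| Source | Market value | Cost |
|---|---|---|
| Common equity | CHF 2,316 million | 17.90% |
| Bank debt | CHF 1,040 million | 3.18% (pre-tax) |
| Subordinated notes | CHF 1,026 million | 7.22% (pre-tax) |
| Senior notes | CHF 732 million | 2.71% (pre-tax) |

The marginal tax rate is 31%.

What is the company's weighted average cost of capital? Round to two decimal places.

Total capital V = 2316 + 1040 + 1026 + 732 = 5114.
Equity: weight = 2316/5114 = 0.4529; cost = 17.9%.
Bank debt: weight = 1040/5114 = 0.2034; after-tax cost = 3.18% × (1 − 31%) = 2.1942%.
Subordinated notes: weight = 1026/5114 = 0.2006; after-tax cost = 7.22% × (1 − 31%) = 4.9818%.
Senior notes: weight = 732/5114 = 0.1431; after-tax cost = 2.71% × (1 − 31%) = 1.8699%.
WACC = 0.4529 × 17.9000% + 0.2034 × 2.1942% + 0.2006 × 4.9818% + 0.1431 × 1.8699% = 9.8198%.

9.82%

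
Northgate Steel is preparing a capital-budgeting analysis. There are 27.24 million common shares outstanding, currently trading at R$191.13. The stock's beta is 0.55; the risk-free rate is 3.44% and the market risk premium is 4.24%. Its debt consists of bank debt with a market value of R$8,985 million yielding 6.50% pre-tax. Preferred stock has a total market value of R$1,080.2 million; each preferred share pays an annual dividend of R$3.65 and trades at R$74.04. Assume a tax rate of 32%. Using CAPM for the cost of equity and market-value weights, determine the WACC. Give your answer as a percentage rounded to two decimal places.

4.92%

Cost of equity via CAPM: Re = 3.44% + 0.55 × 4.24% = 5.7720%.
Cost of preferred: Rp = 3.65 / 74.04 = 4.9298%.
Market value of equity E = 191.13 × 27.24m = 5206.3812m.
Total capital V = 5206.3812 + 1080.2 + 8985 = 15271.5812.
Equity: weight = 5206.3812/15271.5812 = 0.3409; cost = 5.772%.
Preferred: weight = 1080.2/15271.5812 = 0.0707; cost = 4.9298%.
Bank debt: weight = 8985/15271.5812 = 0.5883; after-tax cost = 6.5% × (1 − 32%) = 4.4200%.
WACC = 0.3409 × 5.7720% + 0.0707 × 4.9298% + 0.5883 × 4.4200% = 4.9170%.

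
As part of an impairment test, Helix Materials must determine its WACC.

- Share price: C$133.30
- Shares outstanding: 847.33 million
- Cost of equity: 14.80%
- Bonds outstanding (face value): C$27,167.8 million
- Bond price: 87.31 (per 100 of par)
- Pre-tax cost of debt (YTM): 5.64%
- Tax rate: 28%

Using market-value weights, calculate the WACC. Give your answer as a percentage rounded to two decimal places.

Market value of equity E = 133.3 × 847.33m = 112949.089m. Market value of debt D = 27167.8m × 87.31/100 = 23720.20618m.
Total capital V = 112949.089 + 23720.20618 = 136669.29518.
Equity: weight = 112949.089/136669.29518 = 0.8264; cost = 14.8%.
Bonds outstanding: weight = 23720.20618/136669.29518 = 0.1736; after-tax cost = 5.64% × (1 − 28%) = 4.0608%.
WACC = 0.8264 × 14.8000% + 0.1736 × 4.0608% = 12.9361%.

12.94%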